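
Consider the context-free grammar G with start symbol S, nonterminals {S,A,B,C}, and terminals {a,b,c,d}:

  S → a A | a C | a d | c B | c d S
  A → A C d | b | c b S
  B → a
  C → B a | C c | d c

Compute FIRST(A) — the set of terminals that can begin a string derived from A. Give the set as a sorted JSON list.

Compute FIRST by fixpoint:
[1]
  A via A→b: +{b}
  A via A→c b S: +{c}
  B via B→a: +{a}
  C via C→B a: +{a}
  C via C→d c: +{d}
  S via S→a A: +{a}
  S via S→c B: +{c}
  S: {a,c}  A: {b,c}  B: {a}  C: {a,d}
[2] — fixpoint
  S: {a,c}  A: {b,c}  B: {a}  C: {a,d}

FIRST(A) = ["b", "c"]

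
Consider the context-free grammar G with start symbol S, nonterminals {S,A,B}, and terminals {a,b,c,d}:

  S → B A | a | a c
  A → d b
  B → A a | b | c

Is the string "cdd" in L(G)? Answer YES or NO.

CNF form of G:
  S -> B A | T2 T3 | a
  A -> T0 T1
  B -> A T2 | b | c
  T0 -> d
  T1 -> b
  T2 -> a
  T3 -> c

Fill CYK table bottom-up:
  cell(0,0) c: {B,T3}  orig:{B}
  cell(1,1) d: {T0}  orig:{}
  cell(2,2) d: {T0}  orig:{}
  cell(0,1) cd: ∅
  cell(1,2) dd: ∅
  cell(0,2) cdd: ∅

S ∉ T[0,2] ⇒ NO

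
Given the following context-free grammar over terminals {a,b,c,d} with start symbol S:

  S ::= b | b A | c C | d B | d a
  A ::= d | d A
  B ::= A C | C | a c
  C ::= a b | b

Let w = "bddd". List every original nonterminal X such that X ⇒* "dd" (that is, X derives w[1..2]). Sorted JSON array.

CNF form of G:
  S -> T0 B | T0 T1 | T2 A | T3 C | b
  A -> T0 A | d
  B -> A C | T1 T2 | T1 T3 | b
  C -> T1 T2 | b
  T0 -> d
  T1 -> a
  T2 -> b
  T3 -> c

CYK fill, restricted to cells inside w[1..2]:
  T[1,1] 'd' = {A,T0}  orig:{A}
  T[2,2] 'd' = {A,T0}  orig:{A}
  T[1,2] 'dd' = {A}

Original NTs in T[1,2] deriving "dd": ["A"]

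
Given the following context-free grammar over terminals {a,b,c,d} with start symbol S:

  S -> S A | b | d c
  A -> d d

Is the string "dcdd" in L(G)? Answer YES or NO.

Convert to CNF:
  S -> S A | T0 T1 | b
  A -> T0 T0
  T0 -> d
  T1 -> c

CYK fill:
  cell(0,0) d: {T0}  orig:{}
  cell(1,1) c: {T1}  orig:{}
  cell(2,2) d: {T0}  orig:{}
  cell(3,3) d: {T0}  orig:{}
  cell(0,1) dc: {S}
  cell(1,2) cd: ∅
  cell(2,3) dd: {A}
  cell(0,2) dcd: ∅
  cell(1,3) cdd: ∅
  cell(0,3) dcdd: {S}

S ∈ T[0,3] ⇒ YES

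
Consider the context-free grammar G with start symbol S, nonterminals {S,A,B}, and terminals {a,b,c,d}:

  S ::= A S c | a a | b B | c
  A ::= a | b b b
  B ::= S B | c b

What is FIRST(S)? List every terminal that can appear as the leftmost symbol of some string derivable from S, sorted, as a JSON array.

FIRST sets, iterate to fixpoint:
iter 1:
  A via A→a: +{a}
  A via A→b b b: +{b}
  B via B→c b: +{c}
  S via S→A S c: +{a,b}
  S via S→c: +{c}
  FIRST[S]={a,b,c}  FIRST[A]={a,b}  FIRST[B]={c}
iter 2:
  B via B→S B: +{a,b}
  FIRST[S]={a,b,c}  FIRST[A]={a,b}  FIRST[B]={a,b,c}
iter 3: (stable)
  FIRST[S]={a,b,c}  FIRST[A]={a,b}  FIRST[B]={a,b,c}

FIRST(S) = ["a", "b", "c"]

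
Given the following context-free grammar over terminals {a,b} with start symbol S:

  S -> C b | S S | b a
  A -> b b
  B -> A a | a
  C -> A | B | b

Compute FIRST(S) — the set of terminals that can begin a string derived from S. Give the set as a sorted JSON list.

FIRST sets, iterate to fixpoint:
pass 1:
  A via A→b b: +{b}
  B via B→A a: +{b}
  B via B→a: +{a}
  C via C→A: +{b}
  C via C→B: +{a}
  S via S→C b: +{a,b}
  FIRST[S]={a,b}  FIRST[A]={b}  FIRST[B]={a,b}  FIRST[C]={a,b}
pass 2: done
  FIRST[S]={a,b}  FIRST[A]={b}  FIRST[B]={a,b}  FIRST[C]={a,b}

FIRST(S) = ["a", "b"]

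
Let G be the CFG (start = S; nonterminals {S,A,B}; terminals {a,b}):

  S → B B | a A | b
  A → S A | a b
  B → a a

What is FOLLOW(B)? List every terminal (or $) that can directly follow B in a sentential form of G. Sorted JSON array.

FIRST iteration:
pass 1:
  A via A→a b: +{a}
  B via B→a a: +{a}
  S via S→B B: +{a}
  S via S→b: +{b}
  FIRST[S]={a,b}  FIRST[A]={a}  FIRST[B]={a}
pass 2:
  A via A→S A: +{b}
  FIRST[S]={a,b}  FIRST[A]={a,b}  FIRST[B]={a}
pass 3: — fixpoint
  FIRST[S]={a,b}  FIRST[A]={a,b}  FIRST[B]={a}

FOLLOW sets:
seed FOLLOW(S) with $
round 1:
  A→S A: FOLLOW(S) ⊇ FIRST(A) = {a,b}; new: +{a,b}
  S→B B: FOLLOW(B) ⊇ FIRST(B) = {a}; new: +{a}
  S→B B: FOLLOW(B) ⊇ FOLLOW(S) ⊇ {$,a,b}; new: +{$,b}
  S→a A: FOLLOW(A) ⊇ FOLLOW(S) ⊇ {$,a,b}; new: +{$,a,b}
  FOLLOW[S]={$,a,b}  FOLLOW[A]={$,a,b}  FOLLOW[B]={$,a,b}
round 2: (stable)
  FOLLOW[S]={$,a,b}  FOLLOW[A]={$,a,b}  FOLLOW[B]={$,a,b}

FOLLOW(B) = ["$", "a", "b"]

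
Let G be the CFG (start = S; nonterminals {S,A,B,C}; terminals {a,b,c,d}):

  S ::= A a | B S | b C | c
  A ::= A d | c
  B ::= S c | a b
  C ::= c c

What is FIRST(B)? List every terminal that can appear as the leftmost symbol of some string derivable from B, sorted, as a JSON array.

Compute FIRST by fixpoint:
round 1:
  A via A→c: +{c}
  B via B→a b: +{a}
  C via C→c c: +{c}
  S via S→A a: +{c}
  S via S→B S: +{a}
  S via S→b C: +{b}
  FIRST(S)={a,b,c}  FIRST(A)={c}  FIRST(B)={a}  FIRST(C)={c}
round 2:
  B via B→S c: +{b,c}
  FIRST(S)={a,b,c}  FIRST(A)={c}  FIRST(B)={a,b,c}  FIRST(C)={c}
round 3: — fixpoint
  FIRST(S)={a,b,c}  FIRST(A)={c}  FIRST(B)={a,b,c}  FIRST(C)={c}

FIRST(B) = ["a", "b", "c"]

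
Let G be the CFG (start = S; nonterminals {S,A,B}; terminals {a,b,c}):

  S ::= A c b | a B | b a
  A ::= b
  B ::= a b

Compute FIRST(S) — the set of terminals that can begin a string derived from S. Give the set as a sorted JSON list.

FIRST iteration:
iter 1:
  A via A→b: +{b}
  B via B→a b: +{a}
  S via S→A c b: +{b}
  S via S→a B: +{a}
  FIRST(S)={a,b}  FIRST(A)={b}  FIRST(B)={a}
iter 2: (stable)
  FIRST(S)={a,b}  FIRST(A)={b}  FIRST(B)={a}

FIRST(S) = ["a", "b"]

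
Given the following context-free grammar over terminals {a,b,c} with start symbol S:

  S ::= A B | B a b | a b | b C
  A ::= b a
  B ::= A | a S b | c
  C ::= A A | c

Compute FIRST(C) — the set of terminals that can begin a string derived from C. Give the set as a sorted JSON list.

Compute FIRST by fixpoint:
iter 1:
  A via A→b a: +{b}
  B via B→A: +{b}
  B via B→a S b: +{a}
  B via B→c: +{c}
  C via C→A A: +{b}
  C via C→c: +{c}
  S via S→A B: +{b}
  S via S→B a b: +{a,c}
  FIRST[S]={a,b,c}  FIRST[A]={b}  FIRST[B]={a,b,c}  FIRST[C]={b,c}
iter 2: — fixpoint
  FIRST[S]={a,b,c}  FIRST[A]={b}  FIRST[B]={a,b,c}  FIRST[C]={b,c}

FIRST(C) = ["b", "c"]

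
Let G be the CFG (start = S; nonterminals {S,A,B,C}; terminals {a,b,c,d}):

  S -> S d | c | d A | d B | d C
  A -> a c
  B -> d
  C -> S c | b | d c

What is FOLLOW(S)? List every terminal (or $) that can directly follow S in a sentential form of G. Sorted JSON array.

FIRST sets, iterate to fixpoint:
round 1:
  A via A→a c: +{a}
  B via B→d: +{d}
  C via C→b: +{b}
  C via C→d c: +{d}
  S via S→c: +{c}
  S via S→d A: +{d}
  FIRST[S]={c,d}  FIRST[A]={a}  FIRST[B]={d}  FIRST[C]={b,d}
round 2:
  C via C→S c: +{c}
  FIRST[S]={c,d}  FIRST[A]={a}  FIRST[B]={d}  FIRST[C]={b,c,d}
round 3: done
  FIRST[S]={c,d}  FIRST[A]={a}  FIRST[B]={d}  FIRST[C]={b,c,d}

FOLLOW sets:
initialize: $ ∈ FOLLOW(S)
pass 1:
  C→S c: FOLLOW(S) ⊇ FIRST(c) = {c}; new: +{c}
  S→S d: FOLLOW(S) ⊇ FIRST(d) = {d}; new: +{d}
  S→d A: FOLLOW(A) ⊇ FOLLOW(S) ⊇ {$,c,d}; new: +{$,c,d}
  S→d B: FOLLOW(B) ⊇ FOLLOW(S) ⊇ {$,c,d}; new: +{$,c,d}
  S→d C: FOLLOW(C) ⊇ FOLLOW(S) ⊇ {$,c,d}; new: +{$,c,d}
  FOLLOW[S]={$,c,d}  FOLLOW[A]={$,c,d}  FOLLOW[B]={$,c,d}  FOLLOW[C]={$,c,d}
pass 2: (stable)
  FOLLOW[S]={$,c,d}  FOLLOW[A]={$,c,d}  FOLLOW[B]={$,c,d}  FOLLOW[C]={$,c,d}

FOLLOW(S) = ["$", "c", "d"]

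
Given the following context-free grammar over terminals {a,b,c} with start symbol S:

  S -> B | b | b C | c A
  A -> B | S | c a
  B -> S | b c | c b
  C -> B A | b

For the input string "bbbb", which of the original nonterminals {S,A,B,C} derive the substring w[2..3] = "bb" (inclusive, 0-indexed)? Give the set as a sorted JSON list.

Convert to CNF:
  S -> T0 C | T0 T1 | T1 A | T1 T0 | b
  A -> T0 C | T0 T1 | T1 A | T1 T0 | T1 T2 | b
  B -> T0 C | T0 T1 | T1 A | T1 T0 | b
  C -> B A | b
  T0 -> b
  T1 -> c
  T2 -> a

CYK table (by increasing span), restricted to cells inside w[2..3]:
  [2..2]={A,B,C,S,T0}  "b"  orig:{A,B,C,S}
  [3..3]={A,B,C,S,T0}  "b"  orig:{A,B,C,S}
  [2..3]={A,B,C,S}  "bb"

Original NTs in T[2,3] deriving "bb": ["A", "B", "C", "S"]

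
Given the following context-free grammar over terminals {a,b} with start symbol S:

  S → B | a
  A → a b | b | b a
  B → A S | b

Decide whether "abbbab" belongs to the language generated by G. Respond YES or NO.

CNF form of G:
  S -> A S | a | b
  A -> T0 T1 | T1 T0 | b
  B -> A S | b
  T0 -> a
  T1 -> b

Fill CYK table bottom-up:
  T[0,0] 'a' = {S,T0}  orig:{S}
  T[1,1] 'b' = {A,B,S,T1}  orig:{A,B,S}
  T[2,2] 'b' = {A,B,S,T1}  orig:{A,B,S}
  T[3,3] 'b' = {A,B,S,T1}  orig:{A,B,S}
  T[4,4] 'a' = {S,T0}  orig:{S}
  T[5,5] 'b' = {A,B,S,T1}  orig:{A,B,S}
  T[0,1] 'ab' = {A}
  T[1,2] 'bb' = {B,S}
  T[2,3] 'bb' = {B,S}
  T[3,4] 'ba' = {A,B,S}
  T[4,5] 'ab' = {A}
  T[0,2] 'abb' = {B,S}
  T[1,3] 'bbb' = {B,S}
  T[2,4] 'bba' = {B,S}
  T[3,5] 'bab' = {B,S}
  T[0,3] 'abbb' = {B,S}
  T[1,4] 'bbba' = {B,S}
  T[2,5] 'bbab' = {B,S}
  T[0,4] 'abbba' = {B,S}
  T[1,5] 'bbbab' = {B,S}
  T[0,5] 'abbbab' = {B,S}

S ∈ T[0,5] ⇒ YES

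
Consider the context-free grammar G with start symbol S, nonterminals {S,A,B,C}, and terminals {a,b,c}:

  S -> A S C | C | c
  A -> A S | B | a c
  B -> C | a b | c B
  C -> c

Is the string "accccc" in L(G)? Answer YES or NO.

Convert to CNF:
  S -> A X3 | c
  A -> A S | T0 T1 | T0 T2 | T2 B | c
  B -> T0 T1 | T2 B | c
  C -> c
  T0 -> a
  T1 -> b
  T2 -> c
  X3 -> S C

CYK table (by increasing span):
  [0..0]={T0}  "a"  orig:{}
  [1..1]={A,B,C,S,T2}  "c"  orig:{A,B,C,S}
  [2..2]={A,B,C,S,T2}  "c"  orig:{A,B,C,S}
  [3..3]={A,B,C,S,T2}  "c"  orig:{A,B,C,S}
  [4..4]={A,B,C,S,T2}  "c"  orig:{A,B,C,S}
  [5..5]={A,B,C,S,T2}  "c"  orig:{A,B,C,S}
  [0..1]={A}  "ac"
  [1..2]={A,B,X3}  "cc"  orig:{A,B}
  [2..3]={A,B,X3}  "cc"  orig:{A,B}
  [3..4]={A,B,X3}  "cc"  orig:{A,B}
  [4..5]={A,B,X3}  "cc"  orig:{A,B}
  [0..2]={A}  "acc"
  [1..3]={A,B,S}  "ccc"
  [2..4]={A,B,S}  "ccc"
  [3..5]={A,B,S}  "ccc"
  [0..3]={A,S}  "accc"
  [1..4]={A,B,S,X3}  "cccc"  orig:{A,B,S}
  [2..5]={A,B,S,X3}  "cccc"  orig:{A,B,S}
  [0..4]={A,S,X3}  "acccc"  orig:{A,S}
  [1..5]={A,B,S,X3}  "ccccc"  orig:{A,B,S}
  [0..5]={A,S,X3}  "accccc"  orig:{A,S}

S ∈ T[0,5] ⇒ YES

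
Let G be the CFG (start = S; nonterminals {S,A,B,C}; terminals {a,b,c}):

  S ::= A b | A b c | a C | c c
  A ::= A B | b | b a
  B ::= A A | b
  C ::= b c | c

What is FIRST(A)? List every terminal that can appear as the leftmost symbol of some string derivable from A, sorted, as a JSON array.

FIRST iteration:
[1]
  A via A→b: +{b}
  B via B→A A: +{b}
  C via C→b c: +{b}
  C via C→c: +{c}
  S via S→A b: +{b}
  S via S→a C: +{a}
  S via S→c c: +{c}
  FIRST(S)={a,b,c}  FIRST(A)={b}  FIRST(B)={b}  FIRST(C)={b,c}
[2] (no change)
  FIRST(S)={a,b,c}  FIRST(A)={b}  FIRST(B)={b}  FIRST(C)={b,c}

FIRST(A) = ["b"]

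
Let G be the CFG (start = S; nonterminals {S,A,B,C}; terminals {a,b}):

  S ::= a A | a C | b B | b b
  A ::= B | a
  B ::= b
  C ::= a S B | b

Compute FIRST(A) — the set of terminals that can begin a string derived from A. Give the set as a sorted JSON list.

FIRST sets, iterate to fixpoint:
pass 1:
  A via A→a: +{a}
  B via B→b: +{b}
  C via C→a S B: +{a}
  C via C→b: +{b}
  S via S→a A: +{a}
  S via S→b B: +{b}
  S: {a,b}  A: {a}  B: {b}  C: {a,b}
pass 2:
  A via A→B: +{b}
  S: {a,b}  A: {a,b}  B: {b}  C: {a,b}
pass 3: — fixpoint
  S: {a,b}  A: {a,b}  B: {b}  C: {a,b}

FIRST(A) = ["a", "b"]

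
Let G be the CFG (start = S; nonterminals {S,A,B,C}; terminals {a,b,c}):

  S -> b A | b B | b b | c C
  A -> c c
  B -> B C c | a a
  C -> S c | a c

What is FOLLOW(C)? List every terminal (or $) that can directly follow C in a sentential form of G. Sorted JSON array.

FIRST iteration:
pass 1:
  A via A→c c: +{c}
  B via B→a a: +{a}
  C via C→a c: +{a}
  S via S→b A: +{b}
  S via S→c C: +{c}
  FIRST(S)={b,c}  FIRST(A)={c}  FIRST(B)={a}  FIRST(C)={a}
pass 2:
  C via C→S c: +{b,c}
  FIRST(S)={b,c}  FIRST(A)={c}  FIRST(B)={a}  FIRST(C)={a,b,c}
pass 3: (stable)
  FIRST(S)={b,c}  FIRST(A)={c}  FIRST(B)={a}  FIRST(C)={a,b,c}

Compute FOLLOW by fixpoint:
FOLLOW(S) := {$}
[1]
  B→B C c: FOLLOW(B) ⊇ FIRST(C) = {a,b,c}; new: +{a,b,c}
  B→B C c: FOLLOW(C) ⊇ FIRST(c) = {c}; new: +{c}
  C→S c: FOLLOW(S) ⊇ FIRST(c) = {c}; new: +{c}
  S→b A: FOLLOW(A) ⊇ FOLLOW(S) ⊇ {$,c}; new: +{$,c}
  S→b B: FOLLOW(B) ⊇ FOLLOW(S) ⊇ {$,c}; new: +{$}
  S→c C: FOLLOW(C) ⊇ FOLLOW(S) ⊇ {$,c}; new: +{$}
  FOLLOW[S]={$,c}  FOLLOW[A]={$,c}  FOLLOW[B]={$,a,b,c}  FOLLOW[C]={$,c}
[2] (no change)
  FOLLOW[S]={$,c}  FOLLOW[A]={$,c}  FOLLOW[B]={$,a,b,c}  FOLLOW[C]={$,c}

FOLLOW(C) = ["$", "c"]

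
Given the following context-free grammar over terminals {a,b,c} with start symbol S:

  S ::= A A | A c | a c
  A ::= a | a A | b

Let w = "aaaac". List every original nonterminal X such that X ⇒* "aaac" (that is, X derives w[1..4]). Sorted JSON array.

Convert to CNF:
  S -> A A | A T1 | T0 T1
  A -> T0 A | a | b
  T0 -> a
  T1 -> c

CYK table (by increasing span) — only the sub-triangle for w[1..4]:
  cell(1,1) a: {A,T0}  orig:{A}
  cell(2,2) a: {A,T0}  orig:{A}
  cell(3,3) a: {A,T0}  orig:{A}
  cell(4,4) c: {T1}  orig:{}
  cell(1,2) aa: {A,S}
  cell(2,3) aa: {A,S}
  cell(3,4) ac: {S}
  cell(1,3) aaa: {A,S}
  cell(2,4) aac: {S}
  cell(1,4) aaac: {S}

Original NTs in T[1,4] deriving "aaac": ["S"]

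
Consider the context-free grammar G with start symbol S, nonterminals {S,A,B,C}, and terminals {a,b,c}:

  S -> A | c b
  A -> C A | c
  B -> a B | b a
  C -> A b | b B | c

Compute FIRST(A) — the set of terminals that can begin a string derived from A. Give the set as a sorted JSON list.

FIRST iteration:
round 1:
  A via A→c: +{c}
  B via B→a B: +{a}
  B via B→b a: +{b}
  C via C→A b: +{c}
  C via C→b B: +{b}
  S via S→A: +{c}
  FIRST[S]={c}  FIRST[A]={c}  FIRST[B]={a,b}  FIRST[C]={b,c}
round 2:
  A via A→C A: +{b}
  S via S→A: +{b}
  FIRST[S]={b,c}  FIRST[A]={b,c}  FIRST[B]={a,b}  FIRST[C]={b,c}
round 3: (stable)
  FIRST[S]={b,c}  FIRST[A]={b,c}  FIRST[B]={a,b}  FIRST[C]={b,c}

FIRST(A) = ["b", "c"]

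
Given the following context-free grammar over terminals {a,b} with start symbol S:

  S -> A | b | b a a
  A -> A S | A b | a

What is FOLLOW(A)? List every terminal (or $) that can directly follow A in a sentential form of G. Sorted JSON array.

FIRST iteration:
round 1:
  A via A→a: +{a}
  S via S→A: +{a}
  S via S→b: +{b}
  FIRST(S)={a,b}  FIRST(A)={a}
round 2: (stable)
  FIRST(S)={a,b}  FIRST(A)={a}

FOLLOW iteration:
FOLLOW(S) := {$}
pass 1:
  A→A S: FOLLOW(A) ⊇ FIRST(S) = {a,b}; new: +{a,b}
  A→A S: FOLLOW(S) ⊇ FOLLOW(A) ⊇ {a,b}; new: +{a,b}
  S→A: FOLLOW(A) ⊇ FOLLOW(S) ⊇ {$,a,b}; new: +{$}
  FOLLOW(S)={$,a,b}  FOLLOW(A)={$,a,b}
pass 2: (no change)
  FOLLOW(S)={$,a,b}  FOLLOW(A)={$,a,b}

FOLLOW(A) = ["$", "a", "b"]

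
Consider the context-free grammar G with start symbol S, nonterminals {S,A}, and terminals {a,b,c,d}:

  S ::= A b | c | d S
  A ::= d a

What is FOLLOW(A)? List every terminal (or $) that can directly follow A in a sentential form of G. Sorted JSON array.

FIRST sets, iterate to fixpoint:
iter 1:
  A via A→d a: +{d}
  S via S→A b: +{d}
  S via S→c: +{c}
  FIRST[S]={c,d}  FIRST[A]={d}
iter 2: — fixpoint
  FIRST[S]={c,d}  FIRST[A]={d}

FOLLOW sets:
FOLLOW(S) := {$}
pass 1:
  S→A b: FOLLOW(A) ⊇ FIRST(b) = {b}; new: +{b}
  S: {$}  A: {b}
pass 2: (no change)
  S: {$}  A: {b}

FOLLOW(A) = ["b"]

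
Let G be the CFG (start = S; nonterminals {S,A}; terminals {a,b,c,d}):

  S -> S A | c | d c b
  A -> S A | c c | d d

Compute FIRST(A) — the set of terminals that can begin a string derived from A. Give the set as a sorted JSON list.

FIRST iteration:
[1]
  A via A→c c: +{c}
  A via A→d d: +{d}
  S via S→c: +{c}
  S via S→d c b: +{d}
  FIRST(S)={c,d}  FIRST(A)={c,d}
[2] — fixpoint
  FIRST(S)={c,d}  FIRST(A)={c,d}

FIRST(A) = ["c", "d"]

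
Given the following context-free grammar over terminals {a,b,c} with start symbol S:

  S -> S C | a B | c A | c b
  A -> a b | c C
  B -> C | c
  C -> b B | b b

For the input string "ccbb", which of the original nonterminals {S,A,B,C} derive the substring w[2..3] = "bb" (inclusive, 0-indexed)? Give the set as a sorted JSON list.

Convert to CNF:
  S -> S C | T0 B | T2 A | T2 T1
  A -> T0 T1 | T2 C
  B -> T1 B | T1 T1 | c
  C -> T1 B | T1 T1
  T0 -> a
  T1 -> b
  T2 -> c

CYK fill — only the sub-triangle for w[2..3]:
  T[2,2] 'b' = {T1}  orig:{}
  T[3,3] 'b' = {T1}  orig:{}
  T[2,3] 'bb' = {B,C}

Original NTs in T[2,3] deriving "bb": ["B", "C"]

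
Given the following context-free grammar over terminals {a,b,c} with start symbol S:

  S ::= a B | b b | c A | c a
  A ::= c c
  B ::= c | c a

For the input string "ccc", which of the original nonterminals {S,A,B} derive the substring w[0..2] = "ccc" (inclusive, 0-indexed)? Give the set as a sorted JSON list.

CNF form of G:
  S -> T0 A | T0 T1 | T1 B | T2 T2
  A -> T0 T0
  B -> T0 T1 | c
  T0 -> c
  T1 -> a
  T2 -> b

Fill CYK table bottom-up (cells [i..j] with 0 ≤ i ≤ j ≤ 2 only):
  T[0,0] 'c' = {B,T0}  orig:{B}
  T[1,1] 'c' = {B,T0}  orig:{B}
  T[2,2] 'c' = {B,T0}  orig:{B}
  T[0,1] 'cc' = {A}
  T[1,2] 'cc' = {A}
  T[0,2] 'ccc' = {S}

Original NTs in T[0,2] deriving "ccc": ["S"]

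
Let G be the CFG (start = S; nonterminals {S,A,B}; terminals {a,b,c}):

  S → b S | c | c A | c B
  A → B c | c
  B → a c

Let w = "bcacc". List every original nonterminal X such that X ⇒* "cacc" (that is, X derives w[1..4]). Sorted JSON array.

CNF form of G:
  S -> T0 A | T0 B | T2 S | c
  A -> B T0 | c
  B -> T1 T0
  T0 -> c
  T1 -> a
  T2 -> b

CYK fill — only the sub-triangle for w[1..4]:
  T[1,1] 'c' = {A,S,T0}  orig:{A,S}
  T[2,2] 'a' = {T1}  orig:{}
  T[3,3] 'c' = {A,S,T0}  orig:{A,S}
  T[4,4] 'c' = {A,S,T0}  orig:{A,S}
  T[1,2] 'ca' = ∅
  T[2,3] 'ac' = {B}
  T[3,4] 'cc' = {S}
  T[1,3] 'cac' = {S}
  T[2,4] 'acc' = {A}
  T[1,4] 'cacc' = {S}

Original NTs in T[1,4] deriving "cacc": ["S"]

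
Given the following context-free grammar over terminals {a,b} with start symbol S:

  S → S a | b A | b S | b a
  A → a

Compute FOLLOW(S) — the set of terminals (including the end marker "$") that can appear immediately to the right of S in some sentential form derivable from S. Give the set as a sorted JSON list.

FIRST iteration:
round 1:
  A via A→a: +{a}
  S via S→b A: +{b}
  FIRST(S)={b}  FIRST(A)={a}
round 2: — fixpoint
  FIRST(S)={b}  FIRST(A)={a}

Compute FOLLOW by fixpoint:
FOLLOW(S) := {$}
[1]
  S→S a: FOLLOW(S) ⊇ FIRST(a) = {a}; new: +{a}
  S→b A: FOLLOW(A) ⊇ FOLLOW(S) ⊇ {$,a}; new: +{$,a}
  FOLLOW[S]={$,a}  FOLLOW[A]={$,a}
[2] (no change)
  FOLLOW[S]={$,a}  FOLLOW[A]={$,a}

FOLLOW(S) = ["$", "a"]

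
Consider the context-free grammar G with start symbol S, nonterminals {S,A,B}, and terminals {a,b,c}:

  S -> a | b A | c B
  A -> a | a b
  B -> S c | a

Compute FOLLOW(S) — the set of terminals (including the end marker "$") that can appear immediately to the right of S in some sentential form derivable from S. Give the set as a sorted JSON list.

FIRST sets, iterate to fixpoint:
iter 1:
  A via A→a: +{a}
  B via B→a: +{a}
  S via S→a: +{a}
  S via S→b A: +{b}
  S via S→c B: +{c}
  FIRST(S)={a,b,c}  FIRST(A)={a}  FIRST(B)={a}
iter 2:
  B via B→S c: +{b,c}
  FIRST(S)={a,b,c}  FIRST(A)={a}  FIRST(B)={a,b,c}
iter 3: (no change)
  FIRST(S)={a,b,c}  FIRST(A)={a}  FIRST(B)={a,b,c}

FOLLOW sets:
seed FOLLOW(S) with $
round 1:
  B→S c: FOLLOW(S) ⊇ FIRST(c) = {c}; new: +{c}
  S→b A: FOLLOW(A) ⊇ FOLLOW(S) ⊇ {$,c}; new: +{$,c}
  S→c B: FOLLOW(B) ⊇ FOLLOW(S) ⊇ {$,c}; new: +{$,c}
  FOLLOW(S)={$,c}  FOLLOW(A)={$,c}  FOLLOW(B)={$,c}
round 2: (stable)
  FOLLOW(S)={$,c}  FOLLOW(A)={$,c}  FOLLOW(B)={$,c}

FOLLOW(S) = ["$", "c"]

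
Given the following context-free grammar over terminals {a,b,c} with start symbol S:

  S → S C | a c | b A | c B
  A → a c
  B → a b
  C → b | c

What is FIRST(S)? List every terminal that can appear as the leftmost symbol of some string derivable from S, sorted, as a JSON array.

FIRST iteration:
iter 1:
  A via A→a c: +{a}
  B via B→a b: +{a}
  C via C→b: +{b}
  C via C→c: +{c}
  S via S→a c: +{a}
  S via S→b A: +{b}
  S via S→c B: +{c}
  S: {a,b,c}  A: {a}  B: {a}  C: {b,c}
iter 2: done
  S: {a,b,c}  A: {a}  B: {a}  C: {b,c}

FIRST(S) = ["a", "b", "c"]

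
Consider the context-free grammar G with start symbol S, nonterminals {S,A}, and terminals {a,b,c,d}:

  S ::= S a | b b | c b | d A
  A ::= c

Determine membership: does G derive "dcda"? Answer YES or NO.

CNF form of G:
  S -> S T0 | T1 T1 | T2 T1 | T3 A
  A -> c
  T0 -> a
  T1 -> b
  T2 -> c
  T3 -> d

Fill CYK table bottom-up:
  T[0,0] 'd' = {T3}  orig:{}
  T[1,1] 'c' = {A,T2}  orig:{A}
  T[2,2] 'd' = {T3}  orig:{}
  T[3,3] 'a' = {T0}  orig:{}
  T[0,1] 'dc' = {S}
  T[1,2] 'cd' = ∅
  T[2,3] 'da' = ∅
  T[0,2] 'dcd' = ∅
  T[1,3] 'cda' = ∅
  T[0,3] 'dcda' = ∅

S ∉ T[0,3] ⇒ NO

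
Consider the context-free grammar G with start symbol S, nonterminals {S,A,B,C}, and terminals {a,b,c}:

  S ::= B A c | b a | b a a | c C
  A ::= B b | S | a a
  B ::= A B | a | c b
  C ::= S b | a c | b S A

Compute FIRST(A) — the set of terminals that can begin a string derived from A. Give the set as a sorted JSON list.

Compute FIRST by fixpoint:
iter 1:
  A via A→a a: +{a}
  B via B→A B: +{a}
  B via B→c b: +{c}
  C via C→a c: +{a}
  C via C→b S A: +{b}
  S via S→B A c: +{a,c}
  S via S→b a: +{b}
  FIRST[S]={a,b,c}  FIRST[A]={a}  FIRST[B]={a,c}  FIRST[C]={a,b}
iter 2:
  A via A→B b: +{c}
  A via A→S: +{b}
  B via B→A B: +{b}
  C via C→S b: +{c}
  FIRST[S]={a,b,c}  FIRST[A]={a,b,c}  FIRST[B]={a,b,c}  FIRST[C]={a,b,c}
iter 3: (no change)
  FIRST[S]={a,b,c}  FIRST[A]={a,b,c}  FIRST[B]={a,b,c}  FIRST[C]={a,b,c}

FIRST(A) = ["a", "b", "c"]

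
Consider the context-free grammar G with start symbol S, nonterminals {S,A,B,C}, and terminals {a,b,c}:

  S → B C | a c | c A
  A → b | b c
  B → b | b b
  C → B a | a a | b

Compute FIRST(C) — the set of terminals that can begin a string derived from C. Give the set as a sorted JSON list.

FIRST sets, iterate to fixpoint:
pass 1:
  A via A→b: +{b}
  B via B→b: +{b}
  C via C→B a: +{b}
  C via C→a a: +{a}
  S via S→B C: +{b}
  S via S→a c: +{a}
  S via S→c A: +{c}
  FIRST(S)={a,b,c}  FIRST(A)={b}  FIRST(B)={b}  FIRST(C)={a,b}
pass 2: (stable)
  FIRST(S)={a,b,c}  FIRST(A)={b}  FIRST(B)={b}  FIRST(C)={a,b}

FIRST(C) = ["a", "b"]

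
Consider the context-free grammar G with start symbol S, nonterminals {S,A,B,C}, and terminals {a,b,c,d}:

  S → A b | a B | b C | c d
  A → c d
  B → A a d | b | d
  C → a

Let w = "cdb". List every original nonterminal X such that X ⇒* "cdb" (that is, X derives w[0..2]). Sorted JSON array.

Convert to CNF:
  S -> A T3 | T0 T1 | T2 B | T3 C
  A -> T0 T1
  B -> A X4 | b | d
  C -> a
  T0 -> c
  T1 -> d
  T2 -> a
  T3 -> b
  X4 -> T2 T1

CYK table (by increasing span) (cells [i..j] with 0 ≤ i ≤ j ≤ 2 only):
  T[0,0] 'c' = {T0}  orig:{}
  T[1,1] 'd' = {B,T1}  orig:{B}
  T[2,2] 'b' = {B,T3}  orig:{B}
  T[0,1] 'cd' = {A,S}
  T[1,2] 'db' = ∅
  T[0,2] 'cdb' = {S}

Original NTs in T[0,2] deriving "cdb": ["S"]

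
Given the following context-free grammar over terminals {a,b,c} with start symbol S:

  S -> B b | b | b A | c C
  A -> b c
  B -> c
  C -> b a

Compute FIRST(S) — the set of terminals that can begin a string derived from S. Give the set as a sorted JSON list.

FIRST iteration:
iter 1:
  A via A→b c: +{b}
  B via B→c: +{c}
  C via C→b a: +{b}
  S via S→B b: +{c}
  S via S→b: +{b}
  FIRST(S)={b,c}  FIRST(A)={b}  FIRST(B)={c}  FIRST(C)={b}
iter 2: done
  FIRST(S)={b,c}  FIRST(A)={b}  FIRST(B)={c}  FIRST(C)={b}

FIRST(S) = ["b", "c"]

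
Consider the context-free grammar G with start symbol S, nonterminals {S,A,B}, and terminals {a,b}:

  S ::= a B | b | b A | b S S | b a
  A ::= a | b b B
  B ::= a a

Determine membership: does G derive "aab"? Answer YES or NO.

Convert to CNF:
  S -> T0 A | T0 T1 | T0 X3 | T1 B | b
  A -> T0 X2 | a
  B -> T1 T1
  T0 -> b
  T1 -> a
  X2 -> T0 B
  X3 -> S S

CYK table (by increasing span):
  [0..0]={A,T1}  "a"  orig:{A}
  [1..1]={A,T1}  "a"  orig:{A}
  [2..2]={S,T0}  "b"  orig:{S}
  [0..1]={B}  "aa"
  [1..2]=∅  "ab"
  [0..2]=∅  "aab"

S ∉ T[0,2] ⇒ NO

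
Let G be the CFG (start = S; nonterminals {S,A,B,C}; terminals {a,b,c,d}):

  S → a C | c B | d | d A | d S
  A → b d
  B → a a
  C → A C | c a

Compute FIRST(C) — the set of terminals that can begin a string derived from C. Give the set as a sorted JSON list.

FIRST sets, iterate to fixpoint:
iter 1:
  A via A→b d: +{b}
  B via B→a a: +{a}
  C via C→A C: +{b}
  C via C→c a: +{c}
  S via S→a C: +{a}
  S via S→c B: +{c}
  S via S→d: +{d}
  FIRST[S]={a,c,d}  FIRST[A]={b}  FIRST[B]={a}  FIRST[C]={b,c}
iter 2: (stable)
  FIRST[S]={a,c,d}  FIRST[A]={b}  FIRST[B]={a}  FIRST[C]={b,c}

FIRST(C) = ["b", "c"]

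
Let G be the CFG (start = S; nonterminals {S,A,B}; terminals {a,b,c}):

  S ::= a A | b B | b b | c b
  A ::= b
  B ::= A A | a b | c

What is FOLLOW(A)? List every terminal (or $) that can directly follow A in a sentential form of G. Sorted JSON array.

Compute FIRST by fixpoint:
iter 1:
  A via A→b: +{b}
  B via B→A A: +{b}
  B via B→a b: +{a}
  B via B→c: +{c}
  S via S→a A: +{a}
  S via S→b B: +{b}
  S via S→c b: +{c}
  S: {a,b,c}  A: {b}  B: {a,b,c}
iter 2: done
  S: {a,b,c}  A: {b}  B: {a,b,c}

FOLLOW iteration:
FOLLOW(S) := {$}
round 1:
  B→A A: FOLLOW(A) ⊇ FIRST(A) = {b}; new: +{b}
  S→a A: FOLLOW(A) ⊇ FOLLOW(S) ⊇ {$}; new: +{$}
  S→b B: FOLLOW(B) ⊇ FOLLOW(S) ⊇ {$}; new: +{$}
  FOLLOW(S)={$}  FOLLOW(A)={$,b}  FOLLOW(B)={$}
round 2: — fixpoint
  FOLLOW(S)={$}  FOLLOW(A)={$,b}  FOLLOW(B)={$}

FOLLOW(A) = ["$", "b"]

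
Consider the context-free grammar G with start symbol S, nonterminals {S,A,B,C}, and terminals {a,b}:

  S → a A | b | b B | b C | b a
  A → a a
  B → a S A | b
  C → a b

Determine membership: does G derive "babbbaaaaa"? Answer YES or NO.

Convert to CNF:
  S -> T0 A | T1 B | T1 C | T1 T0 | b
  A -> T0 T0
  B -> T0 X2 | b
  C -> T0 T1
  T0 -> a
  T1 -> b
  X2 -> S A

CYK fill:
  T[0,0] 'b' = {B,S,T1}  orig:{B,S}
  T[1,1] 'a' = {T0}  orig:{}
  T[2,2] 'b' = {B,S,T1}  orig:{B,S}
  T[3,3] 'b' = {B,S,T1}  orig:{B,S}
  T[4,4] 'b' = {B,S,T1}  orig:{B,S}
  T[5,5] 'a' = {T0}  orig:{}
  T[6,6] 'a' = {T0}  orig:{}
  T[7,7] 'a' = {T0}  orig:{}
  T[8,8] 'a' = {T0}  orig:{}
  T[9,9] 'a' = {T0}  orig:{}
  T[0,1] 'ba' = {S}
  T[1,2] 'ab' = {C}
  T[2,3] 'bb' = {S}
  T[3,4] 'bb' = {S}
  T[4,5] 'ba' = {S}
  T[5,6] 'aa' = {A}
  T[6,7] 'aa' = {A}
  T[7,8] 'aa' = {A}
  T[8,9] 'aa' = {A}
  T[0,2] 'bab' = {S}
  T[1,3] 'abb' = ∅
  T[2,4] 'bbb' = ∅
  T[3,5] 'bba' = ∅
  T[4,6] 'baa' = {X2}  orig:{}
  T[5,7] 'aaa' = {S}
  T[6,8] 'aaa' = {S}
  T[7,9] 'aaa' = {S}
  T[0,3] 'babb' = ∅
  T[1,4] 'abbb' = ∅
  T[2,5] 'bbba' = ∅
  T[3,6] 'bbaa' = {X2}  orig:{}
  T[4,7] 'baaa' = {X2}  orig:{}
  T[5,8] 'aaaa' = ∅
  T[6,9] 'aaaa' = ∅
  T[0,4] 'babbb' = ∅
  T[1,5] 'abbba' = ∅
  T[2,6] 'bbbaa' = ∅
  T[3,7] 'bbaaa' = ∅
  T[4,8] 'baaaa' = ∅
  T[5,9] 'aaaaa' = {X2}  orig:{}
  T[0,5] 'babbba' = ∅
  T[1,6] 'abbbaa' = ∅
  T[2,7] 'bbbaaa' = ∅
  T[3,8] 'bbaaaa' = ∅
  T[4,9] 'baaaaa' = ∅
  T[0,6] 'babbbaa' = ∅
  T[1,7] 'abbbaaa' = ∅
  T[2,8] 'bbbaaaa' = ∅
  T[3,9] 'bbaaaaa' = ∅
  T[0,7] 'babbbaaa' = ∅
  T[1,8] 'abbbaaaa' = ∅
  T[2,9] 'bbbaaaaa' = ∅
  T[0,8] 'babbbaaaa' = ∅
  T[1,9] 'abbbaaaaa' = ∅
  T[0,9] 'babbbaaaaa' = ∅

S ∉ T[0,9] ⇒ NO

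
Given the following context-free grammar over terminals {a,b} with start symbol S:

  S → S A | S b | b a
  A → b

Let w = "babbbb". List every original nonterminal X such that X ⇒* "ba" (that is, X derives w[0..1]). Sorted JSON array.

CNF form of G:
  S -> S A | S T0 | T0 T1
  A -> b
  T0 -> b
  T1 -> a

Fill CYK table bottom-up — only the sub-triangle for w[0..1]:
  T[0,0] 'b' = {A,T0}  orig:{A}
  T[1,1] 'a' = {T1}  orig:{}
  T[0,1] 'ba' = {S}

Original NTs in T[0,1] deriving "ba": ["S"]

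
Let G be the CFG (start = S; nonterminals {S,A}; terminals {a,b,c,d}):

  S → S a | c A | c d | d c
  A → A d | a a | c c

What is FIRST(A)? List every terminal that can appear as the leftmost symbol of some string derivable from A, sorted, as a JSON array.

FIRST sets, iterate to fixpoint:
[1]
  A via A→a a: +{a}
  A via A→c c: +{c}
  S via S→c A: +{c}
  S via S→d c: +{d}
  S: {c,d}  A: {a,c}
[2] — fixpoint
  S: {c,d}  A: {a,c}

FIRST(A) = ["a", "c"]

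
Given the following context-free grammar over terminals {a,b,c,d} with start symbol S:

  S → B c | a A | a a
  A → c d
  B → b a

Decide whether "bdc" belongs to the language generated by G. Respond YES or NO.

Convert to CNF:
  S -> B T0 | T3 A | T3 T3
  A -> T0 T1
  B -> T2 T3
  T0 -> c
  T1 -> d
  T2 -> b
  T3 -> a

CYK fill:
  T[0,0] 'b' = {T2}  orig:{}
  T[1,1] 'd' = {T1}  orig:{}
  T[2,2] 'c' = {T0}  orig:{}
  T[0,1] 'bd' = ∅
  T[1,2] 'dc' = ∅
  T[0,2] 'bdc' = ∅

S ∉ T[0,2] ⇒ NO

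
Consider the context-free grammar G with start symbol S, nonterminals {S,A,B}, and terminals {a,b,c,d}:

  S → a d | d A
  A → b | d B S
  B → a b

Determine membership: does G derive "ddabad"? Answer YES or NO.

Convert to CNF:
  S -> T0 A | T1 T0
  A -> T0 X3 | b
  B -> T1 T2
  T0 -> d
  T1 -> a
  T2 -> b
  X3 -> B S

Fill CYK table bottom-up:
  [0..0]={T0}  "d"  orig:{}
  [1..1]={T0}  "d"  orig:{}
  [2..2]={T1}  "a"  orig:{}
  [3..3]={A,T2}  "b"  orig:{A}
  [4..4]={T1}  "a"  orig:{}
  [5..5]={T0}  "d"  orig:{}
  [0..1]=∅  "dd"
  [1..2]=∅  "da"
  [2..3]={B}  "ab"
  [3..4]=∅  "ba"
  [4..5]={S}  "ad"
  [0..2]=∅  "dda"
  [1..3]=∅  "dab"
  [2..4]=∅  "aba"
  [3..5]=∅  "bad"
  [0..3]=∅  "ddab"
  [1..4]=∅  "daba"
  [2..5]={X3}  "abad"  orig:{}
  [0..4]=∅  "ddaba"
  [1..5]={A}  "dabad"
  [0..5]={S}  "ddabad"

S ∈ T[0,5] ⇒ YES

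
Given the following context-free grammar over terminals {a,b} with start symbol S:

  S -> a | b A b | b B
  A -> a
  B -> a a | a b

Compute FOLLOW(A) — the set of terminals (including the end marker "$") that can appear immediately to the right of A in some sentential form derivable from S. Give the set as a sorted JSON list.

FIRST iteration:
iter 1:
  A via A→a: +{a}
  B via B→a a: +{a}
  S via S→a: +{a}
  S via S→b A b: +{b}
  FIRST(S)={a,b}  FIRST(A)={a}  FIRST(B)={a}
iter 2: done
  FIRST(S)={a,b}  FIRST(A)={a}  FIRST(B)={a}

Compute FOLLOW by fixpoint:
initialize: $ ∈ FOLLOW(S)
[1]
  S→b A b: FOLLOW(A) ⊇ FIRST(b) = {b}; new: +{b}
  S→b B: FOLLOW(B) ⊇ FOLLOW(S) ⊇ {$}; new: +{$}
  FOLLOW[S]={$}  FOLLOW[A]={b}  FOLLOW[B]={$}
[2] — fixpoint
  FOLLOW[S]={$}  FOLLOW[A]={b}  FOLLOW[B]={$}

FOLLOW(A) = ["b"]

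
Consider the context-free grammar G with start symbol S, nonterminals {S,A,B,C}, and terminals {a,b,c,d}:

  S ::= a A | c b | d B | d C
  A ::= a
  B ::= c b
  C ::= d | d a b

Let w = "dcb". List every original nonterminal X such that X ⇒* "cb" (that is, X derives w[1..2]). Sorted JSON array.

CNF form of G:
  S -> T0 T1 | T2 B | T2 C | T3 A
  A -> a
  B -> T0 T1
  C -> T2 X4 | d
  T0 -> c
  T1 -> b
  T2 -> d
  T3 -> a
  X4 -> T3 T1

Fill CYK table bottom-up, restricted to cells inside w[1..2]:
  cell(1,1) c: {T0}  orig:{}
  cell(2,2) b: {T1}  orig:{}
  cell(1,2) cb: {B,S}

Original NTs in T[1,2] deriving "cb": ["B", "S"]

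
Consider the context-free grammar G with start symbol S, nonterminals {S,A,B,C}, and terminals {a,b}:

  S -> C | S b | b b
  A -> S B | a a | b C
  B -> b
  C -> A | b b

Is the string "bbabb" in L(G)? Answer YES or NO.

CNF form of G:
  S -> S B | S T1 | T0 T0 | T1 C | T1 T1
  A -> S B | T0 T0 | T1 C
  B -> b
  C -> S B | T0 T0 | T1 C | T1 T1
  T0 -> a
  T1 -> b

CYK table (by increasing span):
  T[0,0] 'b' = {B,T1}  orig:{B}
  T[1,1] 'b' = {B,T1}  orig:{B}
  T[2,2] 'a' = {T0}  orig:{}
  T[3,3] 'b' = {B,T1}  orig:{B}
  T[4,4] 'b' = {B,T1}  orig:{B}
  T[0,1] 'bb' = {C,S}
  T[1,2] 'ba' = ∅
  T[2,3] 'ab' = ∅
  T[3,4] 'bb' = {C,S}
  T[0,2] 'bba' = ∅
  T[1,3] 'bab' = ∅
  T[2,4] 'abb' = ∅
  T[0,3] 'bbab' = ∅
  T[1,4] 'babb' = ∅
  T[0,4] 'bbabb' = ∅

S ∉ T[0,4] ⇒ NO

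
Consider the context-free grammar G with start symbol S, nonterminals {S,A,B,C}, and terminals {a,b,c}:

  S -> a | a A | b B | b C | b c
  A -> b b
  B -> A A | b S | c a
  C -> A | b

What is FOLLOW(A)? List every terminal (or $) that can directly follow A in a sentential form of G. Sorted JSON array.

FIRST sets, iterate to fixpoint:
round 1:
  A via A→b b: +{b}
  B via B→A A: +{b}
  B via B→c a: +{c}
  C via C→A: +{b}
  S via S→a: +{a}
  S via S→b B: +{b}
  FIRST[S]={a,b}  FIRST[A]={b}  FIRST[B]={b,c}  FIRST[C]={b}
round 2: — fixpoint
  FIRST[S]={a,b}  FIRST[A]={b}  FIRST[B]={b,c}  FIRST[C]={b}

FOLLOW iteration:
initialize: $ ∈ FOLLOW(S)
iter 1:
  B→A A: FOLLOW(A) ⊇ FIRST(A) = {b}; new: +{b}
  S→a A: FOLLOW(A) ⊇ FOLLOW(S) ⊇ {$}; new: +{$}
  S→b B: FOLLOW(B) ⊇ FOLLOW(S) ⊇ {$}; new: +{$}
  S→b C: FOLLOW(C) ⊇ FOLLOW(S) ⊇ {$}; new: +{$}
  FOLLOW[S]={$}  FOLLOW[A]={$,b}  FOLLOW[B]={$}  FOLLOW[C]={$}
iter 2: — fixpoint
  FOLLOW[S]={$}  FOLLOW[A]={$,b}  FOLLOW[B]={$}  FOLLOW[C]={$}

FOLLOW(A) = ["$", "b"]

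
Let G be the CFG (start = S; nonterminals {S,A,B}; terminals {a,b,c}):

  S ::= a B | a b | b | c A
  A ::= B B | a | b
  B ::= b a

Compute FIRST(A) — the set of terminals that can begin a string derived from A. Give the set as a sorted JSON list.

FIRST iteration:
iter 1:
  A via A→a: +{a}
  A via A→b: +{b}
  B via B→b a: +{b}
  S via S→a B: +{a}
  S via S→b: +{b}
  S via S→c A: +{c}
  FIRST[S]={a,b,c}  FIRST[A]={a,b}  FIRST[B]={b}
iter 2: done
  FIRST[S]={a,b,c}  FIRST[A]={a,b}  FIRST[B]={b}

FIRST(A) = ["a", "b"]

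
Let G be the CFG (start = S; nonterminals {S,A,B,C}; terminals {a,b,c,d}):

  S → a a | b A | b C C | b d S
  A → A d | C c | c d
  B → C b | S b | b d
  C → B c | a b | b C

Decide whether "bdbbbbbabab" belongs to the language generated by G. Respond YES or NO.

Convert to CNF:
  S -> T2 A | T2 X4 | T2 X5 | T3 T3
  A -> A T0 | C T1 | T1 T0
  B -> C T2 | S T2 | T2 T0
  C -> B T1 | T2 C | T3 T2
  T0 -> d
  T1 -> c
  T2 -> b
  T3 -> a
  X4 -> C C
  X5 -> T0 S

Fill CYK table bottom-up:
  cell(0,0) b: {T2}  orig:{}
  cell(1,1) d: {T0}  orig:{}
  cell(2,2) b: {T2}  orig:{}
  cell(3,3) b: {T2}  orig:{}
  cell(4,4) b: {T2}  orig:{}
  cell(5,5) b: {T2}  orig:{}
  cell(6,6) b: {T2}  orig:{}
  cell(7,7) a: {T3}  orig:{}
  cell(8,8) b: {T2}  orig:{}
  cell(9,9) a: {T3}  orig:{}
  cell(10,10) b: {T2}  orig:{}
  cell(0,1) bd: {B}
  cell(1,2) db: ∅
  cell(2,3) bb: ∅
  cell(3,4) bb: ∅
  cell(4,5) bb: ∅
  cell(5,6) bb: ∅
  cell(6,7) ba: ∅
  cell(7,8) ab: {C}
  cell(8,9) ba: ∅
  cell(9,10) ab: {C}
  cell(0,2) bdb: ∅
  cell(1,3) dbb: ∅
  cell(2,4) bbb: ∅
  cell(3,5) bbb: ∅
  cell(4,6) bbb: ∅
  cell(5,7) bba: ∅
  cell(6,8) bab: {C}
  cell(7,9) aba: ∅
  cell(8,10) bab: {C}
  cell(0,3) bdbb: ∅
  cell(1,4) dbbb: ∅
  cell(2,5) bbbb: ∅
  cell(3,6) bbbb: ∅
  cell(4,7) bbba: ∅
  cell(5,8) bbab: {C}
  cell(6,9) baba: ∅
  cell(7,10) abab: {X4}  orig:{}
  cell(0,4) bdbbb: ∅
  cell(1,5) dbbbb: ∅
  cell(2,6) bbbbb: ∅
  cell(3,7) bbbba: ∅
  cell(4,8) bbbab: {C}
  cell(5,9) bbaba: ∅
  cell(6,10) babab: {S,X4}  orig:{S}
  cell(0,5) bdbbbb: ∅
  cell(1,6) dbbbbb: ∅
  cell(2,7) bbbbba: ∅
  cell(3,8) bbbbab: {C}
  cell(4,9) bbbaba: ∅
  cell(5,10) bbabab: {S,X4}  orig:{S}
  cell(0,6) bdbbbbb: ∅
  cell(1,7) dbbbbba: ∅
  cell(2,8) bbbbbab: {C}
  cell(3,9) bbbbaba: ∅
  cell(4,10) bbbabab: {S,X4}  orig:{S}
  cell(0,7) bdbbbbba: ∅
  cell(1,8) dbbbbbab: ∅
  cell(2,9) bbbbbaba: ∅
  cell(3,10) bbbbabab: {S,X4}  orig:{S}
  cell(0,8) bdbbbbbab: ∅
  cell(1,9) dbbbbbaba: ∅
  cell(2,10) bbbbbabab: {S,X4}  orig:{S}
  cell(0,9) bdbbbbbaba: ∅
  cell(1,10) dbbbbbabab: {X5}  orig:{}
  cell(0,10) bdbbbbbabab: {S}

S ∈ T[0,10] ⇒ YES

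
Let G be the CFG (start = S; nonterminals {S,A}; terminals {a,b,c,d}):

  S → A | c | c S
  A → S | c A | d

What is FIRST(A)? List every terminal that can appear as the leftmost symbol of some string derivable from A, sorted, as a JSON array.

FIRST iteration:
pass 1:
  A via A→c A: +{c}
  A via A→d: +{d}
  S via S→A: +{c,d}
  FIRST[S]={c,d}  FIRST[A]={c,d}
pass 2: — fixpoint
  FIRST[S]={c,d}  FIRST[A]={c,d}

FIRST(A) = ["c", "d"]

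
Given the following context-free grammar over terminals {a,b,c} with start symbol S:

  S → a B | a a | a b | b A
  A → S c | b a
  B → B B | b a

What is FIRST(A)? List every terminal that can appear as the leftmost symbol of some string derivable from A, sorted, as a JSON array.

Compute FIRST by fixpoint:
pass 1:
  A via A→b a: +{b}
  B via B→b a: +{b}
  S via S→a B: +{a}
  S via S→b A: +{b}
  FIRST[S]={a,b}  FIRST[A]={b}  FIRST[B]={b}
pass 2:
  A via A→S c: +{a}
  FIRST[S]={a,b}  FIRST[A]={a,b}  FIRST[B]={b}
pass 3: — fixpoint
  FIRST[S]={a,b}  FIRST[A]={a,b}  FIRST[B]={b}

FIRST(A) = ["a", "b"]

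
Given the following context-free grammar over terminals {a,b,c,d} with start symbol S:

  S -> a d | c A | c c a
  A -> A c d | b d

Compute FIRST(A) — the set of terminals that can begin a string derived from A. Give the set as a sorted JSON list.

Compute FIRST by fixpoint:
iter 1:
  A via A→b d: +{b}
  S via S→a d: +{a}
  S via S→c A: +{c}
  FIRST(S)={a,c}  FIRST(A)={b}
iter 2: (no change)
  FIRST(S)={a,c}  FIRST(A)={b}

FIRST(A) = ["b"]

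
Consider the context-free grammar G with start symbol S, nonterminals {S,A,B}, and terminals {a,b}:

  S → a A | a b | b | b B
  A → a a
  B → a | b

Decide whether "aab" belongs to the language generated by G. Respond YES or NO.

CNF form of G:
  S -> T0 A | T0 T1 | T1 B | b
  A -> T0 T0
  B -> a | b
  T0 -> a
  T1 -> b

CYK fill:
  [0..0]={B,T0}  "a"  orig:{B}
  [1..1]={B,T0}  "a"  orig:{B}
  [2..2]={B,S,T1}  "b"  orig:{B,S}
  [0..1]={A}  "aa"
  [1..2]={S}  "ab"
  [0..2]=∅  "aab"

S ∉ T[0,2] ⇒ NO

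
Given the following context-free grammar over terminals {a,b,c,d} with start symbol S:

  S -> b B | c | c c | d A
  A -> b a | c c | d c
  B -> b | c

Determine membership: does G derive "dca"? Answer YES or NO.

CNF form of G:
  S -> T0 B | T2 T2 | T3 A | c
  A -> T0 T1 | T2 T2 | T3 T2
  B -> b | c
  T0 -> b
  T1 -> a
  T2 -> c
  T3 -> d

CYK fill:
  T[0,0] 'd' = {T3}  orig:{}
  T[1,1] 'c' = {B,S,T2}  orig:{B,S}
  T[2,2] 'a' = {T1}  orig:{}
  T[0,1] 'dc' = {A}
  T[1,2] 'ca' = ∅
  T[0,2] 'dca' = ∅

S ∉ T[0,2] ⇒ NO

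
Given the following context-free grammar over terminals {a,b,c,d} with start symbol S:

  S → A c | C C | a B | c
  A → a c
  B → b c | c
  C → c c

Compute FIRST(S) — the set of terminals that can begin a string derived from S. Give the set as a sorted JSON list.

Compute FIRST by fixpoint:
round 1:
  A via A→a c: +{a}
  B via B→b c: +{b}
  B via B→c: +{c}
  C via C→c c: +{c}
  S via S→A c: +{a}
  S via S→C C: +{c}
  S: {a,c}  A: {a}  B: {b,c}  C: {c}
round 2: done
  S: {a,c}  A: {a}  B: {b,c}  C: {c}

FIRST(S) = ["a", "c"]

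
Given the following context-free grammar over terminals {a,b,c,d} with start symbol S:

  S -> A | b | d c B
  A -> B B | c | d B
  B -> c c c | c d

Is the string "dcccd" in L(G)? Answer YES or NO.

Convert to CNF:
  S -> B B | T0 B | T0 X3 | b | c
  A -> B B | T0 B | c
  B -> T1 T0 | T1 X2
  T0 -> d
  T1 -> c
  X2 -> T1 T1
  X3 -> T1 B

CYK table (by increasing span):
  cell(0,0) d: {T0}  orig:{}
  cell(1,1) c: {A,S,T1}  orig:{A,S}
  cell(2,2) c: {A,S,T1}  orig:{A,S}
  cell(3,3) c: {A,S,T1}  orig:{A,S}
  cell(4,4) d: {T0}  orig:{}
  cell(0,1) dc: ∅
  cell(1,2) cc: {X2}  orig:{}
  cell(2,3) cc: {X2}  orig:{}
  cell(3,4) cd: {B}
  cell(0,2) dcc: ∅
  cell(1,3) ccc: {B}
  cell(2,4) ccd: {X3}  orig:{}
  cell(0,3) dccc: {A,S}
  cell(1,4) cccd: ∅
  cell(0,4) dcccd: ∅

S ∉ T[0,4] ⇒ NO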